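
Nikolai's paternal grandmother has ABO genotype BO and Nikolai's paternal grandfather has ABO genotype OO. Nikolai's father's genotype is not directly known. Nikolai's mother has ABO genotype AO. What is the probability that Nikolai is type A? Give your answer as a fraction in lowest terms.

Nikolai's father's ABO genotype from BO × OO: 1/2 BO, 1/2 OO.
Crossing each possibility with the mother AO and summing P(type A): 1/2·1/4 + 1/2·1/2 = 3/8.

3/8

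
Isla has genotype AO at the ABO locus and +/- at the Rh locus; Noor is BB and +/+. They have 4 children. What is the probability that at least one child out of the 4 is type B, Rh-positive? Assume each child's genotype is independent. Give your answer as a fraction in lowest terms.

15/16

ABO cross AO × BB → 1/2 B, 1/2 AB.
Rh cross +/- × +/+ → 1 Rh+; so P(type B, Rh-positive) = 1/2 × 1 = 1/2 per child.
P(none) = (1/2)^4 = 1/16; P(at least one) = 1 − 1/16 = 15/16.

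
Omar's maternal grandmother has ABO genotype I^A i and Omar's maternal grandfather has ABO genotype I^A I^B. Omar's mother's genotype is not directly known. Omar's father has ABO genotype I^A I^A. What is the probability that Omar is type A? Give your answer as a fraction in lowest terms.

3/4

Omar's mother's ABO genotype from I^A i × I^A I^B: 1/4 I^A I^A, 1/4 I^A I^B, 1/4 I^A i, 1/4 I^B i.
Crossing each possibility with the father I^A I^A and summing P(type A): 1/4·1 + 1/4·1/2 + 1/4·1 + 1/4·1/2 = 3/4.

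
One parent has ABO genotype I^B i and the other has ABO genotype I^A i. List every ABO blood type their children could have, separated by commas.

Gametes from I^B i × I^A i give offspring ABO genotypes I^A I^B, I^A i, I^B i, i i, i.e. phenotypes O, A, B, AB.

O, A, B, AB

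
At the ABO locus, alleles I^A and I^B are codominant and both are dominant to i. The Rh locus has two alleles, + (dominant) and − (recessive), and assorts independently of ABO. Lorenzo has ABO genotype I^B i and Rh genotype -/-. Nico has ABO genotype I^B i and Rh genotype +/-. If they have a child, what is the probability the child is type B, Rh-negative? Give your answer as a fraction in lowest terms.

ABO cross I^B i × I^B i → offspring phenotypes: 1/4 O, 3/4 B.
Rh cross -/- × +/- → 1/2 Rh+, 1/2 Rh-.
Independent loci: P(type B, Rh-negative) = 3/4 × 1/2 = 3/8.

3/8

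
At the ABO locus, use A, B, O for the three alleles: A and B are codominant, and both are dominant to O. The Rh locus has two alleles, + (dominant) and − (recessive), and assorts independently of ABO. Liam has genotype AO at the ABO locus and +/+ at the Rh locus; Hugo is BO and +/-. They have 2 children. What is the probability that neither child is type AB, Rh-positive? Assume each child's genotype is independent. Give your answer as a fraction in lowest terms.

9/16

ABO cross AO × BO → 1/4 O, 1/4 A, 1/4 B, 1/4 AB.
Rh cross +/+ × +/- → 1 Rh+; so P(type AB, Rh-positive) = 1/4 × 1 = 1/4 per child.
P(not type AB, Rh-positive) = 3/4 for one child; (3/4)^2 = 9/16.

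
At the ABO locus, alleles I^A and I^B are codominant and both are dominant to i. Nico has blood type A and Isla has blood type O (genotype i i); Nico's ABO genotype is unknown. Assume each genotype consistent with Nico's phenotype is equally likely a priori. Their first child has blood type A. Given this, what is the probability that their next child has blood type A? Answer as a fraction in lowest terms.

5/6

Possible genotypes: Nico ∈ {I^A I^A, I^A i}; Isla ∈ {i i}.
Weight each parental genotype pair by prior × P(type-A child):
  I^A I^A × i i: posterior weight 2/3; P(next child type A) = 1.
  I^A i × i i: posterior weight 1/3; P(next child type A) = 1/2.
Weighted sum = 5/6.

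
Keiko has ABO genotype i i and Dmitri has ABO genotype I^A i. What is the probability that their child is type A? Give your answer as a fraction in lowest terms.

1/2

ABO cross i i × I^A i → offspring phenotypes: 1/2 O, 1/2 A.
So P(type A) = 1/2.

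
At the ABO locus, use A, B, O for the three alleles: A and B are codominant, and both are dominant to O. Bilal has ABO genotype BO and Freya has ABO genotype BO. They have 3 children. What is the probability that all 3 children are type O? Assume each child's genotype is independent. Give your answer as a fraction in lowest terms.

1/64

ABO cross BO × BO → 1/4 O, 3/4 B.
So P(type O) = 1/4 per child.
All 3 independent: (1/4)^3 = 1/64.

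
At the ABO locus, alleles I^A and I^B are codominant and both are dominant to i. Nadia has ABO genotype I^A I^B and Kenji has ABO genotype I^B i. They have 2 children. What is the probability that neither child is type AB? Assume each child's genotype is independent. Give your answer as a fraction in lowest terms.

9/16

ABO cross I^A I^B × I^B i → 1/4 A, 1/2 B, 1/4 AB.
So P(type AB) = 1/4 per child.
P(not type AB) = 3/4 for one child; (3/4)^2 = 9/16.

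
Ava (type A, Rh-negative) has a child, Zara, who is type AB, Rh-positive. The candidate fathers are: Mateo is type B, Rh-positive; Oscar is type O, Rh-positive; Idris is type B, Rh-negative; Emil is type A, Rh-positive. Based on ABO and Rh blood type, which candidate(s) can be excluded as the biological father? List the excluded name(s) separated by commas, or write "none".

Oscar, Idris, Emil

A candidate is excluded only if no genotype consistent with his phenotype could produce a type AB, Rh-positive child with a type A, Rh-negative mother.
Oscar (type O, Rh+): no genotype consistent with that phenotype can produce a type-AB Rh+ child with a type-A mother.
Idris (type B, Rh-): no genotype consistent with that phenotype can produce a type-AB Rh+ child with a type-A mother.
Emil (type A, Rh+): no genotype consistent with that phenotype can produce a type-AB Rh+ child with a type-A mother.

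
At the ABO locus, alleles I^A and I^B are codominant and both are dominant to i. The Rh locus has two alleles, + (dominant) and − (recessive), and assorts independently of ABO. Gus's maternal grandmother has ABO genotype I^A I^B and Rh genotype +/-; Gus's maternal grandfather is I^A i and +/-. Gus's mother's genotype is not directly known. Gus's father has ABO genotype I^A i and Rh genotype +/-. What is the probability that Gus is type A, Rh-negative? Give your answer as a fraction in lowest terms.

5/32

Gus's mother's ABO genotype from I^A I^B × I^A i: 1/4 I^A I^A, 1/4 I^A I^B, 1/4 I^A i, 1/4 I^B i.
Crossing each possibility with the father I^A i and summing P(type A): 1/4·1 + 1/4·1/2 + 1/4·3/4 + 1/4·1/4 = 5/8.
Similarly for Rh via the mother's Rh distribution: P(Rh-) = 1/4.
Independent loci: 5/8 × 1/4 = 5/32.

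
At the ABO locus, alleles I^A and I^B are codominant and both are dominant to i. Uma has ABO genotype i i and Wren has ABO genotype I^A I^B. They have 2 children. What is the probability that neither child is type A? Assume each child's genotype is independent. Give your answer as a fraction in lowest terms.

ABO cross i i × I^A I^B → 1/2 A, 1/2 B.
So P(type A) = 1/2 per child.
P(not type A) = 1/2 for one child; (1/2)^2 = 1/4.

1/4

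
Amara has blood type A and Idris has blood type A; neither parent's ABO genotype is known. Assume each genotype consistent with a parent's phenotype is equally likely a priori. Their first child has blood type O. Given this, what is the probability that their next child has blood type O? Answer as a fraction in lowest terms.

1/4

Possible genotypes: Amara ∈ {I^A I^A, I^A i}; Idris ∈ {I^A I^A, I^A i}.
Weight each parental genotype pair by prior × P(type-O child):
  I^A i × I^A i: posterior weight 1; P(next child type O) = 1/4.
Weighted sum = 1/4.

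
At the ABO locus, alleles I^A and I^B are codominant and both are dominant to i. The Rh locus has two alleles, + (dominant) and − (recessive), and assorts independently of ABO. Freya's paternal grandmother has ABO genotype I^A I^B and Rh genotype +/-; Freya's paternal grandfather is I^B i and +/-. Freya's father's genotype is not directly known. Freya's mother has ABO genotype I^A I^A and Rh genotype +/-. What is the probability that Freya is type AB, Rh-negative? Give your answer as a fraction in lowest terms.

Freya's father's ABO genotype from I^A I^B × I^B i: 1/4 I^A I^B, 1/4 I^A i, 1/4 I^B I^B, 1/4 I^B i.
Crossing each possibility with the mother I^A I^A and summing P(type AB): 1/4·1/2 + 1/4·0 + 1/4·1 + 1/4·1/2 = 1/2.
Similarly for Rh via the father's Rh distribution: P(Rh-) = 1/4.
Independent loci: 1/2 × 1/4 = 1/8.

1/8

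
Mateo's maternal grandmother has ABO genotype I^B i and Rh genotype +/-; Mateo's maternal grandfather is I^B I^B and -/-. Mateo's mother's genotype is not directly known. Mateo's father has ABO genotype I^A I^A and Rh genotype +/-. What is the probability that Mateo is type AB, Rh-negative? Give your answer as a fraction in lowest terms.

9/32

Mateo's mother's ABO genotype from I^B i × I^B I^B: 1/2 I^B I^B, 1/2 I^B i.
Crossing each possibility with the father I^A I^A and summing P(type AB): 1/2·1 + 1/2·1/2 = 3/4.
Similarly for Rh via the mother's Rh distribution: P(Rh-) = 3/8.
Independent loci: 3/4 × 3/8 = 9/32.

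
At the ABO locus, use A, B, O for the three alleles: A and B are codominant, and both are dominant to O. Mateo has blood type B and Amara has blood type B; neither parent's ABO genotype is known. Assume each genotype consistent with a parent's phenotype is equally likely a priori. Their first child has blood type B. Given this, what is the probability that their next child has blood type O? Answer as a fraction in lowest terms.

1/20

Possible genotypes: Mateo ∈ {BB, BO}; Amara ∈ {BB, BO}.
Weight each parental genotype pair by prior × P(type-B child):
  BB × BB: posterior weight 4/15; P(next child type O) = 0.
  BB × BO: posterior weight 4/15; P(next child type O) = 0.
  BO × BB: posterior weight 4/15; P(next child type O) = 0.
  BO × BO: posterior weight 1/5; P(next child type O) = 1/4.
Weighted sum = 1/20.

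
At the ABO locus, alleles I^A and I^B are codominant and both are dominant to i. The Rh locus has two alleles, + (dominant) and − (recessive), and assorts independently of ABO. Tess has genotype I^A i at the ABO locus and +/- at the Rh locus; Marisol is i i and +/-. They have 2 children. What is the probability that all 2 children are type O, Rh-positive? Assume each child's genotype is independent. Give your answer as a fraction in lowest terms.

ABO cross I^A i × i i → 1/2 O, 1/2 A.
Rh cross +/- × +/- → 3/4 Rh+, 1/4 Rh-; so P(type O, Rh-positive) = 1/2 × 3/4 = 3/8 per child.
All 2 independent: (3/8)^2 = 9/64.

9/64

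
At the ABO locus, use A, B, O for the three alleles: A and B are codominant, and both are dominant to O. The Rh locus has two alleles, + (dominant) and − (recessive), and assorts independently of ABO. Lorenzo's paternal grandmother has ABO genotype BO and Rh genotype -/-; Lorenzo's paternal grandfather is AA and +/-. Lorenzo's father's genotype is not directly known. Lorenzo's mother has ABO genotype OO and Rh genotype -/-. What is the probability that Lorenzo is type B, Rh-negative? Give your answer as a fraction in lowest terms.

Lorenzo's father's ABO genotype from BO × AA: 1/2 AB, 1/2 AO.
Crossing each possibility with the mother OO and summing P(type B): 1/2·1/2 + 1/2·0 = 1/4.
Similarly for Rh via the father's Rh distribution: P(Rh-) = 3/4.
Independent loci: 1/4 × 3/4 = 3/16.

3/16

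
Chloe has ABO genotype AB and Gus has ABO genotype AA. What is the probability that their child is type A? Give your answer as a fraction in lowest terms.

1/2

ABO cross AB × AA → offspring phenotypes: 1/2 A, 1/2 AB.
So P(type A) = 1/2.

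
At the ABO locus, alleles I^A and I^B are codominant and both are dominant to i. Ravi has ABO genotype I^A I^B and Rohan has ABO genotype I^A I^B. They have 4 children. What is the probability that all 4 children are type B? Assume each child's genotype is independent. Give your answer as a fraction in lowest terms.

1/256

ABO cross I^A I^B × I^A I^B → 1/4 A, 1/4 B, 1/2 AB.
So P(type B) = 1/4 per child.
All 4 independent: (1/4)^4 = 1/256.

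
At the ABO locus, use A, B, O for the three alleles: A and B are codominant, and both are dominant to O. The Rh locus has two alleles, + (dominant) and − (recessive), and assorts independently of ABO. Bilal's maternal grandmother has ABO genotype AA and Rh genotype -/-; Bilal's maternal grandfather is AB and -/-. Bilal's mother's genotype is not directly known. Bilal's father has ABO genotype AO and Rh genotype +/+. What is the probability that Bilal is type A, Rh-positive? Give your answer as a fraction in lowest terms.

3/4

Bilal's mother's ABO genotype from AA × AB: 1/2 AA, 1/2 AB.
Crossing each possibility with the father AO and summing P(type A): 1/2·1 + 1/2·1/2 = 3/4.
Similarly for Rh via the mother's Rh distribution: P(Rh+) = 1.
Independent loci: 3/4 × 1 = 3/4.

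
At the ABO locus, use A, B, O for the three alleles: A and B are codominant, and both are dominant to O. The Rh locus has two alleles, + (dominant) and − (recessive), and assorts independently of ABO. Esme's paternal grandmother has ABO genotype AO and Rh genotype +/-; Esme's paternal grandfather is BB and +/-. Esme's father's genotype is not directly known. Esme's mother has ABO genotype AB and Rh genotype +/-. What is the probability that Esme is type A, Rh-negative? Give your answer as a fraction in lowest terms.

Esme's father's ABO genotype from AO × BB: 1/2 AB, 1/2 BO.
Crossing each possibility with the mother AB and summing P(type A): 1/2·1/4 + 1/2·1/4 = 1/4.
Similarly for Rh via the father's Rh distribution: P(Rh-) = 1/4.
Independent loci: 1/4 × 1/4 = 1/16.

1/16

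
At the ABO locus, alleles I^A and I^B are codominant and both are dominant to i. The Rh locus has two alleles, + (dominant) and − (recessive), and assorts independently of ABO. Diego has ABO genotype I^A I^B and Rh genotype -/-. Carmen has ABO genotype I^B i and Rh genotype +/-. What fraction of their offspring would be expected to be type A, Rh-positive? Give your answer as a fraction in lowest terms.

1/8

ABO cross I^A I^B × I^B i → offspring phenotypes: 1/4 A, 1/2 B, 1/4 AB.
Rh cross -/- × +/- → 1/2 Rh+, 1/2 Rh-.
Independent loci: P(type A, Rh-positive) = 1/4 × 1/2 = 1/8.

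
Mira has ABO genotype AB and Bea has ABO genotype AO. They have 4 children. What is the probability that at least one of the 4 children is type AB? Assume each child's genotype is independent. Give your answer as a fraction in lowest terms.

175/256

ABO cross AB × AO → 1/2 A, 1/4 B, 1/4 AB.
So P(type AB) = 1/4 per child.
P(none) = (3/4)^4 = 81/256; P(at least one) = 1 − 81/256 = 175/256.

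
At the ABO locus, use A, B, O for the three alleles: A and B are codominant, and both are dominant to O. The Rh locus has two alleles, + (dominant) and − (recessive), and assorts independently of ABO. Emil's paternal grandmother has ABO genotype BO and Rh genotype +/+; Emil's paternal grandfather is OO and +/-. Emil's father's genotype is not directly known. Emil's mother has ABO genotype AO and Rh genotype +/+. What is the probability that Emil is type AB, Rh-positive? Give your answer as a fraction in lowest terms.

Emil's father's ABO genotype from BO × OO: 1/2 BO, 1/2 OO.
Crossing each possibility with the mother AO and summing P(type AB): 1/2·1/4 + 1/2·0 = 1/8.
Similarly for Rh via the father's Rh distribution: P(Rh+) = 1.
Independent loci: 1/8 × 1 = 1/8.

1/8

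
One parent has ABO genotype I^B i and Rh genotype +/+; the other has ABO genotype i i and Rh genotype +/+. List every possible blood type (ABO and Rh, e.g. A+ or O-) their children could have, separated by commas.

Gametes from I^B i × i i give offspring ABO genotypes I^B i, i i, i.e. phenotypes O, B.
Rh cross +/+ × +/+ → phenotypes Rh+.
Combining independently: O+, B+.

O+, B+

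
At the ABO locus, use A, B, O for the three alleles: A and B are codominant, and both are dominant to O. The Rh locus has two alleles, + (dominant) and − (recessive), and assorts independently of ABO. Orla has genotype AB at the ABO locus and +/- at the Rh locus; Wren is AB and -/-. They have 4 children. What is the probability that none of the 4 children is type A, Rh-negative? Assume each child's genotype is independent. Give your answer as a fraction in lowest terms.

ABO cross AB × AB → 1/4 A, 1/4 B, 1/2 AB.
Rh cross +/- × -/- → 1/2 Rh+, 1/2 Rh-; so P(type A, Rh-negative) = 1/4 × 1/2 = 1/8 per child.
P(not type A, Rh-negative) = 7/8 for one child; (7/8)^4 = 2401/4096.

2401/4096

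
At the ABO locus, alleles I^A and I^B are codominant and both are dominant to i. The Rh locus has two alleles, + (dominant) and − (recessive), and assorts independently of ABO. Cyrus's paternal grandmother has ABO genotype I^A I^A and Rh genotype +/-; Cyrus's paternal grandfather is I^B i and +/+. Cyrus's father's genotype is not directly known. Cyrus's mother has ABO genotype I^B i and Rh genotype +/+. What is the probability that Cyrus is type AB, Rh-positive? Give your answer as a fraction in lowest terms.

1/4

Cyrus's father's ABO genotype from I^A I^A × I^B i: 1/2 I^A I^B, 1/2 I^A i.
Crossing each possibility with the mother I^B i and summing P(type AB): 1/2·1/4 + 1/2·1/4 = 1/4.
Similarly for Rh via the father's Rh distribution: P(Rh+) = 1.
Independent loci: 1/4 × 1 = 1/4.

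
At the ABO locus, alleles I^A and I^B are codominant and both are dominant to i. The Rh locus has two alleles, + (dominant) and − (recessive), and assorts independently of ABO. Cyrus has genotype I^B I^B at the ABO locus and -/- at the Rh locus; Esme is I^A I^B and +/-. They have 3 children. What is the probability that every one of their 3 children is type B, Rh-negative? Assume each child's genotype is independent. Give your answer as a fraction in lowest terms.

ABO cross I^B I^B × I^A I^B → 1/2 B, 1/2 AB.
Rh cross -/- × +/- → 1/2 Rh+, 1/2 Rh-; so P(type B, Rh-negative) = 1/2 × 1/2 = 1/4 per child.
All 3 independent: (1/4)^3 = 1/64.

1/64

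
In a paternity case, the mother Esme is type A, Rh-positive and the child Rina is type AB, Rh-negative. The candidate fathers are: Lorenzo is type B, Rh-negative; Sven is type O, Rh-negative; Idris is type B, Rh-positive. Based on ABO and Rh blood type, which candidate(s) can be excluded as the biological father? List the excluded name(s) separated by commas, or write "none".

A candidate is excluded only if no genotype consistent with his phenotype could produce a type AB, Rh-negative child with a type A, Rh-positive mother.
Sven (type O, Rh-): no genotype consistent with that phenotype can produce a type-AB Rh- child with a type-A mother.

Sven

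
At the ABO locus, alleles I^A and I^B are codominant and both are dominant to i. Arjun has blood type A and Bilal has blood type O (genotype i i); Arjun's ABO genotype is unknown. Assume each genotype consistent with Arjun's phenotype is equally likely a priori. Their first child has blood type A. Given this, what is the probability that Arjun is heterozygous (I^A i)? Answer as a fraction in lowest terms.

1/3

Possible genotypes: Arjun ∈ {I^A I^A, I^A i}; Bilal ∈ {i i}.
Weight each parental genotype pair by prior × P(type-A child):
  I^A I^A × i i: posterior weight 2/3.
  I^A i × i i: posterior weight 1/3.
Sum the posterior weight over pairs where Arjun is I^A i: 1/3.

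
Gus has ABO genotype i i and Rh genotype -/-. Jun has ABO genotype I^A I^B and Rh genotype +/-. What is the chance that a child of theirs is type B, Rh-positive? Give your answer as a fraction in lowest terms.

1/4

ABO cross i i × I^A I^B → offspring phenotypes: 1/2 A, 1/2 B.
Rh cross -/- × +/- → 1/2 Rh+, 1/2 Rh-.
Independent loci: P(type B, Rh-positive) = 1/2 × 1/2 = 1/4.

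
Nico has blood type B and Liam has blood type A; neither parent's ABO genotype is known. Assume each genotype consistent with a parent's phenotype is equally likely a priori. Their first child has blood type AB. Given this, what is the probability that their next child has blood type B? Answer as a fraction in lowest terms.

5/36

Possible genotypes: Nico ∈ {I^B I^B, I^B i}; Liam ∈ {I^A I^A, I^A i}.
Weight each parental genotype pair by prior × P(type-AB child):
  I^B I^B × I^A I^A: posterior weight 4/9; P(next child type B) = 0.
  I^B I^B × I^A i: posterior weight 2/9; P(next child type B) = 1/2.
  I^B i × I^A I^A: posterior weight 2/9; P(next child type B) = 0.
  I^B i × I^A i: posterior weight 1/9; P(next child type B) = 1/4.
Weighted sum = 5/36.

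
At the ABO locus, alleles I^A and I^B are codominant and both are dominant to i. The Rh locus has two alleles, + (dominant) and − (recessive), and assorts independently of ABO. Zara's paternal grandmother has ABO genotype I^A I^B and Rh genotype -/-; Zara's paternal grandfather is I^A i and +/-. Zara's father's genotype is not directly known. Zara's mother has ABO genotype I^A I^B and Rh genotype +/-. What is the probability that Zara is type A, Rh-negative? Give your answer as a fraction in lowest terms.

9/64

Zara's father's ABO genotype from I^A I^B × I^A i: 1/4 I^A I^A, 1/4 I^A I^B, 1/4 I^A i, 1/4 I^B i.
Crossing each possibility with the mother I^A I^B and summing P(type A): 1/4·1/2 + 1/4·1/4 + 1/4·1/2 + 1/4·1/4 = 3/8.
Similarly for Rh via the father's Rh distribution: P(Rh-) = 3/8.
Independent loci: 3/8 × 3/8 = 9/64.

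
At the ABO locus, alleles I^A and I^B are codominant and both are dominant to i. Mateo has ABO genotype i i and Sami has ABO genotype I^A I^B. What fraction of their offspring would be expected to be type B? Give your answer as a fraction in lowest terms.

1/2

ABO cross i i × I^A I^B → offspring phenotypes: 1/2 A, 1/2 B.
So P(type B) = 1/2.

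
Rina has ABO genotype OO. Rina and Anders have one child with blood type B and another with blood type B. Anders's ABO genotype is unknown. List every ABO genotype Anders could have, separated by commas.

AB, BB, BO

For each candidate genotype of Anders, check whether crossing it with OO can produce every observed child phenotype.
  AA → possible child types {A} ✗
  AB → possible child types {A, B} ✓
  AO → possible child types {O, A} ✗
  BB → possible child types {B} ✓
  BO → possible child types {O, B} ✓
  OO → possible child types {O} ✗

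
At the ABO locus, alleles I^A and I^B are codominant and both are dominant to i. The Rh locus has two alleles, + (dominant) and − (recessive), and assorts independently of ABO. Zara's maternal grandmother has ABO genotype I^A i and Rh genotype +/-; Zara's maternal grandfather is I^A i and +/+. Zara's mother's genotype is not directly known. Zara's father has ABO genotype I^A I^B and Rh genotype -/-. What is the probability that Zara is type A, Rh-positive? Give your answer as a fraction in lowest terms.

3/8

Zara's mother's ABO genotype from I^A i × I^A i: 1/4 I^A I^A, 1/2 I^A i, 1/4 i i.
Crossing each possibility with the father I^A I^B and summing P(type A): 1/4·1/2 + 1/2·1/2 + 1/4·1/2 = 1/2.
Similarly for Rh via the mother's Rh distribution: P(Rh+) = 3/4.
Independent loci: 1/2 × 3/4 = 3/8.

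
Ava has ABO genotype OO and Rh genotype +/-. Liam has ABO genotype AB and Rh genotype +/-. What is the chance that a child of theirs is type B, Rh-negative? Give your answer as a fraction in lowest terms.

1/8

ABO cross OO × AB → offspring phenotypes: 1/2 A, 1/2 B.
Rh cross +/- × +/- → 3/4 Rh+, 1/4 Rh-.
Independent loci: P(type B, Rh-negative) = 1/2 × 1/4 = 1/8.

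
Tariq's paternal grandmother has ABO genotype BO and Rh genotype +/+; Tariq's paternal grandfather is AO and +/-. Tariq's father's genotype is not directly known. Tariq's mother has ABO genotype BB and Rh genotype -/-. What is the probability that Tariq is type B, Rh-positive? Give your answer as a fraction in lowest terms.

9/16

Tariq's father's ABO genotype from BO × AO: 1/4 AB, 1/4 AO, 1/4 BO, 1/4 OO.
Crossing each possibility with the mother BB and summing P(type B): 1/4·1/2 + 1/4·1/2 + 1/4·1 + 1/4·1 = 3/4.
Similarly for Rh via the father's Rh distribution: P(Rh+) = 3/4.
Independent loci: 3/4 × 3/4 = 9/16.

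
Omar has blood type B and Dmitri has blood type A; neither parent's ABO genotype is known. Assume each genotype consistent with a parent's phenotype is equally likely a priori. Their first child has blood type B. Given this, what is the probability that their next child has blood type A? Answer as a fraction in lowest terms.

1/12

Possible genotypes: Omar ∈ {BB, BO}; Dmitri ∈ {AA, AO}.
Weight each parental genotype pair by prior × P(type-B child):
  BB × AO: posterior weight 2/3; P(next child type A) = 0.
  BO × AO: posterior weight 1/3; P(next child type A) = 1/4.
Weighted sum = 1/12.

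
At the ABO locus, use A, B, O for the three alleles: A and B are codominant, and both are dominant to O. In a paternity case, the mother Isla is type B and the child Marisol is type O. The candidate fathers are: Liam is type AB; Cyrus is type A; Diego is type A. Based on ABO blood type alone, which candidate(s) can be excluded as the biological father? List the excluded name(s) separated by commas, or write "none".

Liam

A candidate is excluded only if no genotype consistent with his phenotype could produce a type O child with a type B mother.
Liam (type AB): no genotype consistent with that phenotype can produce a type-O child with a type-B mother.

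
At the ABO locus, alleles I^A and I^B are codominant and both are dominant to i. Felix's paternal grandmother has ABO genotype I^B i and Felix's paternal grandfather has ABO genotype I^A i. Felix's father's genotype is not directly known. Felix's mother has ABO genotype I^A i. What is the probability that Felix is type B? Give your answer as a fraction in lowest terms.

1/8

Felix's father's ABO genotype from I^B i × I^A i: 1/4 I^A I^B, 1/4 I^A i, 1/4 I^B i, 1/4 i i.
Crossing each possibility with the mother I^A i and summing P(type B): 1/4·1/4 + 1/4·0 + 1/4·1/4 + 1/4·0 = 1/8.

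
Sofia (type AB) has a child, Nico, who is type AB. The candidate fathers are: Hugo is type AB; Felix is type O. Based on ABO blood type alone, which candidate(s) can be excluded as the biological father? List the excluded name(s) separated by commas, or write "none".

A candidate is excluded only if no genotype consistent with his phenotype could produce a type AB child with a type AB mother.
Felix (type O): no genotype consistent with that phenotype can produce a type-AB child with a type-AB mother.

Felix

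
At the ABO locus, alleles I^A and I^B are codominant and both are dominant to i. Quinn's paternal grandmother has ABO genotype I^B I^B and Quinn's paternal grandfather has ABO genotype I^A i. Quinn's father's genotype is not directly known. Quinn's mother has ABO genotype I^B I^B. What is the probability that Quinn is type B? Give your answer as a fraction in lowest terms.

Quinn's father's ABO genotype from I^B I^B × I^A i: 1/2 I^A I^B, 1/2 I^B i.
Crossing each possibility with the mother I^B I^B and summing P(type B): 1/2·1/2 + 1/2·1 = 3/4.

3/4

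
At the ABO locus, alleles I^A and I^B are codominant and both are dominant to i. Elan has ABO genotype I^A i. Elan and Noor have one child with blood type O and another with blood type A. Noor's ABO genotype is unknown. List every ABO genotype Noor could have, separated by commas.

I^A i, I^B i, i i

For each candidate genotype of Noor, check whether crossing it with I^A i can produce every observed child phenotype.
  I^A I^A → possible child types {A} ✗
  I^A I^B → possible child types {A, B, AB} ✗
  I^A i → possible child types {O, A} ✓
  I^B I^B → possible child types {B, AB} ✗
  I^B i → possible child types {O, A, B, AB} ✓
  i i → possible child types {O, A} ✓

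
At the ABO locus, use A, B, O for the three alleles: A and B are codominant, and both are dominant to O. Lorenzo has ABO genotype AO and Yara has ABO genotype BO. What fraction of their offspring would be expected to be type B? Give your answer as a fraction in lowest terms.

ABO cross AO × BO → offspring phenotypes: 1/4 O, 1/4 A, 1/4 B, 1/4 AB.
So P(type B) = 1/4.

1/4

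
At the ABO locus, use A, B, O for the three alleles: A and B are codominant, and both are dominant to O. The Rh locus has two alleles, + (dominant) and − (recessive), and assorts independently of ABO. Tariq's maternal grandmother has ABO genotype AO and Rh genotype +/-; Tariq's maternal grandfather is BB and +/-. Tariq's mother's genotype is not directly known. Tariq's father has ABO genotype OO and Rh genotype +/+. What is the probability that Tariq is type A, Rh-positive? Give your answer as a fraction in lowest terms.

1/4

Tariq's mother's ABO genotype from AO × BB: 1/2 AB, 1/2 BO.
Crossing each possibility with the father OO and summing P(type A): 1/2·1/2 + 1/2·0 = 1/4.
Similarly for Rh via the mother's Rh distribution: P(Rh+) = 1.
Independent loci: 1/4 × 1 = 1/4.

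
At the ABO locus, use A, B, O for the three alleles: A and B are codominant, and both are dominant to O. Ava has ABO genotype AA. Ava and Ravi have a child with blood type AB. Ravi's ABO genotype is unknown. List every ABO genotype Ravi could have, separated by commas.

AB, BB, BO

For each candidate genotype of Ravi, check whether crossing it with AA can produce every observed child phenotype.
  AA → possible child types {A} ✗
  AB → possible child types {A, AB} ✓
  AO → possible child types {A} ✗
  BB → possible child types {AB} ✓
  BO → possible child types {A, AB} ✓
  OO → possible child types {A} ✗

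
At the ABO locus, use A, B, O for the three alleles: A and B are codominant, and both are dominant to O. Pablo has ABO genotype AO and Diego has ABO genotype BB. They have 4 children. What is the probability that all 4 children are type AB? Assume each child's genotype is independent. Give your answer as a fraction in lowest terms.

1/16

ABO cross AO × BB → 1/2 B, 1/2 AB.
So P(type AB) = 1/2 per child.
All 4 independent: (1/2)^4 = 1/16.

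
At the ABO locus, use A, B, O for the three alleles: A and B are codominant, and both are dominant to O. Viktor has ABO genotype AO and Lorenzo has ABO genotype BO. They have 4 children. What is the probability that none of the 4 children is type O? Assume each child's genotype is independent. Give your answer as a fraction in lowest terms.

81/256

ABO cross AO × BO → 1/4 O, 1/4 A, 1/4 B, 1/4 AB.
So P(type O) = 1/4 per child.
P(not type O) = 3/4 for one child; (3/4)^4 = 81/256.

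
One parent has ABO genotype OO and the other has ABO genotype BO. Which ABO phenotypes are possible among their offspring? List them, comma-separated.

Gametes from OO × BO give offspring ABO genotypes BO, OO, i.e. phenotypes O, B.

O, B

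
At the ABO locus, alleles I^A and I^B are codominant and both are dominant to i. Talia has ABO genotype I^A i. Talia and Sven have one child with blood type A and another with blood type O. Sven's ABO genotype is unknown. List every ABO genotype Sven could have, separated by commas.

I^A i, I^B i, i i

For each candidate genotype of Sven, check whether crossing it with I^A i can produce every observed child phenotype.
  I^A I^A → possible child types {A} ✗
  I^A I^B → possible child types {A, B, AB} ✗
  I^A i → possible child types {O, A} ✓
  I^B I^B → possible child types {B, AB} ✗
  I^B i → possible child types {O, A, B, AB} ✓
  i i → possible child types {O, A} ✓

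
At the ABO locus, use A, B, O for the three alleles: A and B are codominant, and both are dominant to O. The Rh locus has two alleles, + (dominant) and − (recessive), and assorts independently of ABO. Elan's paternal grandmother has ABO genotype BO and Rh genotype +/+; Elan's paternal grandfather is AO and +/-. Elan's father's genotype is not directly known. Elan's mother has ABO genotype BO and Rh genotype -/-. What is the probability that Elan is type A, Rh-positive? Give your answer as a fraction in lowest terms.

Elan's father's ABO genotype from BO × AO: 1/4 AB, 1/4 AO, 1/4 BO, 1/4 OO.
Crossing each possibility with the mother BO and summing P(type A): 1/4·1/4 + 1/4·1/4 + 1/4·0 + 1/4·0 = 1/8.
Similarly for Rh via the father's Rh distribution: P(Rh+) = 3/4.
Independent loci: 1/8 × 3/4 = 3/32.

3/32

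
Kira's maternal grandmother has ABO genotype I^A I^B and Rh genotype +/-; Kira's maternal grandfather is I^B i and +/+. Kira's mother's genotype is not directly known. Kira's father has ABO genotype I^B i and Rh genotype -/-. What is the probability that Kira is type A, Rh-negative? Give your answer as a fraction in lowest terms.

1/32

Kira's mother's ABO genotype from I^A I^B × I^B i: 1/4 I^A I^B, 1/4 I^A i, 1/4 I^B I^B, 1/4 I^B i.
Crossing each possibility with the father I^B i and summing P(type A): 1/4·1/4 + 1/4·1/4 + 1/4·0 + 1/4·0 = 1/8.
Similarly for Rh via the mother's Rh distribution: P(Rh-) = 1/4.
Independent loci: 1/8 × 1/4 = 1/32.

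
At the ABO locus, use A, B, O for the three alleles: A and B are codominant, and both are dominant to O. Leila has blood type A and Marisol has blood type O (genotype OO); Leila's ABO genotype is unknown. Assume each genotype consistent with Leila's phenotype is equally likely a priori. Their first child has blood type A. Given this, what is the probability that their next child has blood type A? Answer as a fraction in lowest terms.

Possible genotypes: Leila ∈ {AA, AO}; Marisol ∈ {OO}.
Weight each parental genotype pair by prior × P(type-A child):
  AA × OO: posterior weight 2/3; P(next child type A) = 1.
  AO × OO: posterior weight 1/3; P(next child type A) = 1/2.
Weighted sum = 5/6.

5/6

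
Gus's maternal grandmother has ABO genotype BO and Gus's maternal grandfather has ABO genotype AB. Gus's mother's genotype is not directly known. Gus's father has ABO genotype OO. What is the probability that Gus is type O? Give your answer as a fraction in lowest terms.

Gus's mother's ABO genotype from BO × AB: 1/4 AB, 1/4 AO, 1/4 BB, 1/4 BO.
Crossing each possibility with the father OO and summing P(type O): 1/4·0 + 1/4·1/2 + 1/4·0 + 1/4·1/2 = 1/4.

1/4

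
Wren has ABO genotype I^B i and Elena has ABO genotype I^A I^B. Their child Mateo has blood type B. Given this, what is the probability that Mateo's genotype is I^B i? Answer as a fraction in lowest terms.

Cross I^B i × I^A I^B → 1/4 I^A I^B, 1/4 I^A i, 1/4 I^B I^B, 1/4 I^B i.
Type-B genotypes among offspring: I^B I^B (1/4), I^B i (1/4); total 1/2.
P(I^B i | type B) = (1/4) / (1/2) = 1/2.

1/2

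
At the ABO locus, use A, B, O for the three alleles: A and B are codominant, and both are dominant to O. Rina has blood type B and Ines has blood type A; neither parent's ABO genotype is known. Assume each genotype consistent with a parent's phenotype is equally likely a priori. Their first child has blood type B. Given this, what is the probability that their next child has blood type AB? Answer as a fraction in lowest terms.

Possible genotypes: Rina ∈ {BB, BO}; Ines ∈ {AA, AO}.
Weight each parental genotype pair by prior × P(type-B child):
  BB × AO: posterior weight 2/3; P(next child type AB) = 1/2.
  BO × AO: posterior weight 1/3; P(next child type AB) = 1/4.
Weighted sum = 5/12.

5/12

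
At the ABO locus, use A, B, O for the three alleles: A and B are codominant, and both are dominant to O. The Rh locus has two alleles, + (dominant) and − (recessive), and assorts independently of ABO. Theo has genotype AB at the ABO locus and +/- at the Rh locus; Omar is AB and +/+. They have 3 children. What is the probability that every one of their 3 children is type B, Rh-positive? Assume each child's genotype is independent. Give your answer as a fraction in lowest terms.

1/64

ABO cross AB × AB → 1/4 A, 1/4 B, 1/2 AB.
Rh cross +/- × +/+ → 1 Rh+; so P(type B, Rh-positive) = 1/4 × 1 = 1/4 per child.
All 3 independent: (1/4)^3 = 1/64.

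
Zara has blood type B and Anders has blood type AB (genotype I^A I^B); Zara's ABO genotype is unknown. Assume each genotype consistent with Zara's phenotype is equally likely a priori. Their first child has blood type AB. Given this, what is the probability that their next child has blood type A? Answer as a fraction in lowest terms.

Possible genotypes: Zara ∈ {I^B I^B, I^B i}; Anders ∈ {I^A I^B}.
Weight each parental genotype pair by prior × P(type-AB child):
  I^B I^B × I^A I^B: posterior weight 2/3; P(next child type A) = 0.
  I^B i × I^A I^B: posterior weight 1/3; P(next child type A) = 1/4.
Weighted sum = 1/12.

1/12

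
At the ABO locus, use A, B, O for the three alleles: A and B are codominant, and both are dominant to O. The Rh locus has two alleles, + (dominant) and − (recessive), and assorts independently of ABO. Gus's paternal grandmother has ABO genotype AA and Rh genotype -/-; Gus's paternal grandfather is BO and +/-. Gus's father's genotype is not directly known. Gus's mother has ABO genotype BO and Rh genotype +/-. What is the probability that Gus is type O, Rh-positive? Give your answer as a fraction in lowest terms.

Gus's father's ABO genotype from AA × BO: 1/2 AB, 1/2 AO.
Crossing each possibility with the mother BO and summing P(type O): 1/2·0 + 1/2·1/4 = 1/8.
Similarly for Rh via the father's Rh distribution: P(Rh+) = 5/8.
Independent loci: 1/8 × 5/8 = 5/64.

5/64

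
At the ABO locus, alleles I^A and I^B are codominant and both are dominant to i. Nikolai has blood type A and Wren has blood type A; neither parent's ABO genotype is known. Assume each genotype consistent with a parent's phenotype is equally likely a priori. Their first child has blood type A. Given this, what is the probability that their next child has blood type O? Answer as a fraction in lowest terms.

Possible genotypes: Nikolai ∈ {I^A I^A, I^A i}; Wren ∈ {I^A I^A, I^A i}.
Weight each parental genotype pair by prior × P(type-A child):
  I^A I^A × I^A I^A: posterior weight 4/15; P(next child type O) = 0.
  I^A I^A × I^A i: posterior weight 4/15; P(next child type O) = 0.
  I^A i × I^A I^A: posterior weight 4/15; P(next child type O) = 0.
  I^A i × I^A i: posterior weight 1/5; P(next child type O) = 1/4.
Weighted sum = 1/20.

1/20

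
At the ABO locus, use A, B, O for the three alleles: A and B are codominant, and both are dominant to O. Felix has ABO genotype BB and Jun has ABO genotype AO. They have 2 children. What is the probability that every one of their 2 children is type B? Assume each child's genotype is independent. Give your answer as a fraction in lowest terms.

ABO cross BB × AO → 1/2 B, 1/2 AB.
So P(type B) = 1/2 per child.
All 2 independent: (1/2)^2 = 1/4.

1/4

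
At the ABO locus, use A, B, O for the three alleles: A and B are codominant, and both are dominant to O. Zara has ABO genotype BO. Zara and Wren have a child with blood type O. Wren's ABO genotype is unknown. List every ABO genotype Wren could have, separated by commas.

AO, BO, OO

For each candidate genotype of Wren, check whether crossing it with BO can produce every observed child phenotype.
  AA → possible child types {A, AB} ✗
  AB → possible child types {A, B, AB} ✗
  AO → possible child types {O, A, B, AB} ✓
  BB → possible child types {B} ✗
  BO → possible child types {O, B} ✓
  OO → possible child types {O, B} ✓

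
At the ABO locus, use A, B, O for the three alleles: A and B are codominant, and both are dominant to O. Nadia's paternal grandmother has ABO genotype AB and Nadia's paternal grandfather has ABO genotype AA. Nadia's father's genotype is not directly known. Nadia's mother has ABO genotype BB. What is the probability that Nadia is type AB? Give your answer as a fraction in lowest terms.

Nadia's father's ABO genotype from AB × AA: 1/2 AA, 1/2 AB.
Crossing each possibility with the mother BB and summing P(type AB): 1/2·1 + 1/2·1/2 = 3/4.

3/4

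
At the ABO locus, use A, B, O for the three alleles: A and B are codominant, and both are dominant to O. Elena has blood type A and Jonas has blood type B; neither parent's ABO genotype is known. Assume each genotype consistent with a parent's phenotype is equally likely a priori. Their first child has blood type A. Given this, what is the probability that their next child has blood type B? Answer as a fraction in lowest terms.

1/12

Possible genotypes: Elena ∈ {AA, AO}; Jonas ∈ {BB, BO}.
Weight each parental genotype pair by prior × P(type-A child):
  AA × BO: posterior weight 2/3; P(next child type B) = 0.
  AO × BO: posterior weight 1/3; P(next child type B) = 1/4.
Weighted sum = 1/12.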